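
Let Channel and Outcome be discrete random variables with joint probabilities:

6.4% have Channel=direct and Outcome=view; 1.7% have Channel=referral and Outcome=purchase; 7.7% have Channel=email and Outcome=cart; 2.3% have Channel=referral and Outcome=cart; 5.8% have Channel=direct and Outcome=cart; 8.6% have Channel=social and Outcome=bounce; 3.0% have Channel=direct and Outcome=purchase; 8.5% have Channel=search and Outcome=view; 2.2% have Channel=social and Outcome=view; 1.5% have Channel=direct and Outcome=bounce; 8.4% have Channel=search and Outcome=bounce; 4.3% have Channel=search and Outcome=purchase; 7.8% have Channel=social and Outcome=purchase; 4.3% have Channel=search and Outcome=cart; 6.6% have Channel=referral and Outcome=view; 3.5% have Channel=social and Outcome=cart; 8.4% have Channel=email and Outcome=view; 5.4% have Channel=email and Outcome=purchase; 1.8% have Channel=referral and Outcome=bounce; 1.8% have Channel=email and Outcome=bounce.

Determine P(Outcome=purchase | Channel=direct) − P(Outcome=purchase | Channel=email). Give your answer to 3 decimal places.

-0.052

P(Channel=direct) = 0.015 + 0.064 + 0.058 + 0.030 = 0.167; P(Outcome=purchase | Channel=direct) = 0.030/0.167 = 0.1796.
P(Channel=email) = 0.018 + 0.084 + 0.077 + 0.054 = 0.233; P(Outcome=purchase | Channel=email) = 0.054/0.233 = 0.2318.
Difference = -0.052.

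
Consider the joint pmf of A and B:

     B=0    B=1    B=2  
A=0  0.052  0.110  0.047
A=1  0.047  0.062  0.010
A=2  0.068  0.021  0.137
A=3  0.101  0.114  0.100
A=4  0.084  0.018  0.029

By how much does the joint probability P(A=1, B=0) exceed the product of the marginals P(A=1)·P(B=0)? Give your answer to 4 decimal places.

0.0051

P(A=1) = 0.047 + 0.062 + 0.010 = 0.119.
P(B=0) = 0.052 + 0.047 + 0.068 + 0.101 + 0.084 = 0.352.
P(A=1, B=0) − P(A=1)P(B=0) = 0.047 − 0.119×0.352 = 0.0051.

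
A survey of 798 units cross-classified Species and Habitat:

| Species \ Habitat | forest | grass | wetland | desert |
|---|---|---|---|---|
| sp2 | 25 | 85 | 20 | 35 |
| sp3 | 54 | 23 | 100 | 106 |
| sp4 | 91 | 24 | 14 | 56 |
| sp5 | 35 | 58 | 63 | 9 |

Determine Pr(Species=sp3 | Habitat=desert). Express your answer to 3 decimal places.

Total with Habitat=desert: 35 + 106 + 56 + 9 = 206.
P(Species=sp3 | Habitat=desert) = 106/206 = 0.515.

0.515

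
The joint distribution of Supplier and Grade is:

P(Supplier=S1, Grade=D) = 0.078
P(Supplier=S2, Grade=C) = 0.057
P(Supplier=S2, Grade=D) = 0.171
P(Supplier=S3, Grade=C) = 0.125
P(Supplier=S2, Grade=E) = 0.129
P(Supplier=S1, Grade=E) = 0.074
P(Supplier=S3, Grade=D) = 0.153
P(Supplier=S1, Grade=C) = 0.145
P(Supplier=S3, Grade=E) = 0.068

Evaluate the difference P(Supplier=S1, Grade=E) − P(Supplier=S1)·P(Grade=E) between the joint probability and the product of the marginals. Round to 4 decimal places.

P(Supplier=S1) = 0.145 + 0.078 + 0.074 = 0.297.
P(Grade=E) = 0.074 + 0.129 + 0.068 = 0.271.
P(Supplier=S1, Grade=E) − P(Supplier=S1)P(Grade=E) = 0.074 − 0.297×0.271 = -0.0065.

-0.0065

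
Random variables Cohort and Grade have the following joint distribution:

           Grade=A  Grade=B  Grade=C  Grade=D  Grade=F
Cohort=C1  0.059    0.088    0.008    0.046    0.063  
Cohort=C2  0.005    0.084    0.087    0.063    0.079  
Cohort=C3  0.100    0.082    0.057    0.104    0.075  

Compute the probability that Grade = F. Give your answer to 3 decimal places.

P(Grade=F) = 0.063 + 0.079 + 0.075 = 0.217.

0.217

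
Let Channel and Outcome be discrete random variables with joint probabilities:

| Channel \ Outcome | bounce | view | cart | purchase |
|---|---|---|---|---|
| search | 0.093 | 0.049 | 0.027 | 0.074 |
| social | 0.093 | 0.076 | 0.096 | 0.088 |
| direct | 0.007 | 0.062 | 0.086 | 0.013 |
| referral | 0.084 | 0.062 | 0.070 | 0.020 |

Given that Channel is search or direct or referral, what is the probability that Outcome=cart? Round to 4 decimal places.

P(Channel=search) = 0.093 + 0.049 + 0.027 + 0.074 = 0.243.
P(Channel=direct) = 0.007 + 0.062 + 0.086 + 0.013 = 0.168.
P(Channel=referral) = 0.084 + 0.062 + 0.070 + 0.020 = 0.236.
P(Channel ∈ {search, direct, referral}) = 0.243 + 0.168 + 0.236 = 0.647; P(Outcome=cart, Channel ∈ {search, direct, referral}) = 0.027 + 0.086 + 0.070 = 0.183.
P(Outcome=cart | Channel ∈ {search, direct, referral}) = 0.183/0.647 = 0.2828.

0.2828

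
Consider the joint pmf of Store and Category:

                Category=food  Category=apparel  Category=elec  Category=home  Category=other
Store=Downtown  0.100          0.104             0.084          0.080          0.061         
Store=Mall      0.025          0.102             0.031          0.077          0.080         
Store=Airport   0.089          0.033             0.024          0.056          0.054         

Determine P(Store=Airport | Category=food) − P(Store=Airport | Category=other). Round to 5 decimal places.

P(Category=food) = 0.100 + 0.025 + 0.089 = 0.214; P(Store=Airport | Category=food) = 0.089/0.214 = 0.415888.
P(Category=other) = 0.061 + 0.080 + 0.054 = 0.195; P(Store=Airport | Category=other) = 0.054/0.195 = 0.276923.
Difference = 0.13896.

0.13896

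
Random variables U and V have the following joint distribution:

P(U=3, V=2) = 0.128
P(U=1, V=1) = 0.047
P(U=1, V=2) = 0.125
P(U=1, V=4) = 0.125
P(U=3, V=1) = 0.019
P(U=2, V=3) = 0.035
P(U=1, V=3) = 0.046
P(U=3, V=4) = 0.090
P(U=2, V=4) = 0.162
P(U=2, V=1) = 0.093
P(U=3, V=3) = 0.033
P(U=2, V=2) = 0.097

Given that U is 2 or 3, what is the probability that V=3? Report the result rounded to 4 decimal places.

0.1035

P(U=2) = 0.093 + 0.097 + 0.035 + 0.162 = 0.387.
P(U=3) = 0.019 + 0.128 + 0.033 + 0.090 = 0.270.
P(U ∈ {2, 3}) = 0.387 + 0.270 = 0.657; P(V=3, U ∈ {2, 3}) = 0.035 + 0.033 = 0.068.
P(V=3 | U ∈ {2, 3}) = 0.068/0.657 = 0.1035.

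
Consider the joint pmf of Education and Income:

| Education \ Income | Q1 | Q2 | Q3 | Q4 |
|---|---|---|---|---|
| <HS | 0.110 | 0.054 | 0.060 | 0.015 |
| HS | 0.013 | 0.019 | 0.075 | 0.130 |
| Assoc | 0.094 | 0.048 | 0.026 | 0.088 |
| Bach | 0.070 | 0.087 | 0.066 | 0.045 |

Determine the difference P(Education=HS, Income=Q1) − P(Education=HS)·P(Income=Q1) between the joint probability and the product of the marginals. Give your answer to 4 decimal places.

-0.0550

P(Education=HS) = 0.013 + 0.019 + 0.075 + 0.130 = 0.237.
P(Income=Q1) = 0.110 + 0.013 + 0.094 + 0.070 = 0.287.
P(Education=HS, Income=Q1) − P(Education=HS)P(Income=Q1) = 0.013 − 0.237×0.287 = -0.0550.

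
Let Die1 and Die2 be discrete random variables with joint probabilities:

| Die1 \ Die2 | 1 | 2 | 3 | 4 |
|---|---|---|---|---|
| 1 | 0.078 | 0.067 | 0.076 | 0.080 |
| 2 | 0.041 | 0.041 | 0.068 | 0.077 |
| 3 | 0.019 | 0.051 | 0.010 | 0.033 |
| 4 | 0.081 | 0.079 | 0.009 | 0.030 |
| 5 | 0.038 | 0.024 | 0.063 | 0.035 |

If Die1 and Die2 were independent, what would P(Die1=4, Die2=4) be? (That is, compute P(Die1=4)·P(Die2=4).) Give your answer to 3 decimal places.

0.051

P(Die1=4) = 0.081 + 0.079 + 0.009 + 0.030 = 0.199.
P(Die2=4) = 0.080 + 0.077 + 0.033 + 0.030 + 0.035 = 0.255.
Product: 0.199 × 0.255 = 0.051.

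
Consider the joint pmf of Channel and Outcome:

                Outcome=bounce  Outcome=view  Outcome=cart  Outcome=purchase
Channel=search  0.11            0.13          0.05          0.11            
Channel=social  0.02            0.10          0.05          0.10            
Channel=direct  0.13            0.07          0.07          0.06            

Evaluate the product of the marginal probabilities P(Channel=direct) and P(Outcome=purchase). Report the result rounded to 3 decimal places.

P(Channel=direct) = 0.13 + 0.07 + 0.07 + 0.06 = 0.33.
P(Outcome=purchase) = 0.11 + 0.10 + 0.06 = 0.27.
Product: 0.33 × 0.27 = 0.089.

0.089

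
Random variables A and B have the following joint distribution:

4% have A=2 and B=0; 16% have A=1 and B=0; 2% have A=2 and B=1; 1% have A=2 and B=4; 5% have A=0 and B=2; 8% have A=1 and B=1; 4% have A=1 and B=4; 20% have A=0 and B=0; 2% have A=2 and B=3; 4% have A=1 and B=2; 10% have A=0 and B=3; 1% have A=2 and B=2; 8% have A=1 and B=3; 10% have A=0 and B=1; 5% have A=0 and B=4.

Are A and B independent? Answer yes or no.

Every cell satisfies P(A,B) = P(A)·P(B). For instance P(A=2) = 0.10, P(B=3) = 0.20, and 0.10×0.20 = 0.02 matches the joint entry. So A and B are independent.

yes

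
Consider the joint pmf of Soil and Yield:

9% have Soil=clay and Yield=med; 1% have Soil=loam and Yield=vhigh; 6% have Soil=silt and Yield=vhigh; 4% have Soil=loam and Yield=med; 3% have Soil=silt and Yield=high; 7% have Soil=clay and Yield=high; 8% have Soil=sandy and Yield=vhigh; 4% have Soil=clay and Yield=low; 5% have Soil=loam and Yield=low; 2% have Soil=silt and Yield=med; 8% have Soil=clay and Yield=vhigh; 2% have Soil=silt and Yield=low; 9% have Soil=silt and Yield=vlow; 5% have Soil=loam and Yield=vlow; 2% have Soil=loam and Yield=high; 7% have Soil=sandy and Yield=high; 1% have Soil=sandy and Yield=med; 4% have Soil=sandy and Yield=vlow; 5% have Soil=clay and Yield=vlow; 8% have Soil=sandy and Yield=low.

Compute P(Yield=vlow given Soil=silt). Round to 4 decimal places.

P(Soil=silt) = 0.09 + 0.02 + 0.02 + 0.03 + 0.06 = 0.22.
P(Yield=vlow | Soil=silt) = 0.09/0.22 = 0.4091.

0.4091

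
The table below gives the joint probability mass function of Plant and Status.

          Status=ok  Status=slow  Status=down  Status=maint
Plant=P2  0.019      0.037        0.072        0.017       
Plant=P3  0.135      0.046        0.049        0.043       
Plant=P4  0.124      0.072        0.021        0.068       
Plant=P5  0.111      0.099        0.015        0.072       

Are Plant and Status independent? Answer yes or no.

P(Plant=P2) = 0.145 and P(Status=down) = 0.157, so their product is 0.02277, but P(Plant=P2, Status=down) = 0.072. Since these differ, Plant and Status are not independent.

no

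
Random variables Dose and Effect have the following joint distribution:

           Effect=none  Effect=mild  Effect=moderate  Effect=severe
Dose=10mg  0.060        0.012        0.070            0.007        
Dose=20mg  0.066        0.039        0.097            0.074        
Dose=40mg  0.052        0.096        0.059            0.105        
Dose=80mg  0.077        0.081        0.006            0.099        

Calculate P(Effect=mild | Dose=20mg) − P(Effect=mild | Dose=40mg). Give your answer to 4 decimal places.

P(Dose=20mg) = 0.066 + 0.039 + 0.097 + 0.074 = 0.276; P(Effect=mild | Dose=20mg) = 0.039/0.276 = 0.14130.
P(Dose=40mg) = 0.052 + 0.096 + 0.059 + 0.105 = 0.312; P(Effect=mild | Dose=40mg) = 0.096/0.312 = 0.30769.
Difference = -0.1664.

-0.1664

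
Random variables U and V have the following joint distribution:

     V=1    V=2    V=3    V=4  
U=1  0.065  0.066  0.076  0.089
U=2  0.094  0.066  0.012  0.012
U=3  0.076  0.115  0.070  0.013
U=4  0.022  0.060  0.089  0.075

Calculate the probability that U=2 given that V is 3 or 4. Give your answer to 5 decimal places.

P(V=3) = 0.076 + 0.012 + 0.070 + 0.089 = 0.247.
P(V=4) = 0.089 + 0.012 + 0.013 + 0.075 = 0.189.
P(V ∈ {3, 4}) = 0.247 + 0.189 = 0.436; P(U=2, V ∈ {3, 4}) = 0.012 + 0.012 = 0.024.
P(U=2 | V ∈ {3, 4}) = 0.024/0.436 = 0.05505.

0.05505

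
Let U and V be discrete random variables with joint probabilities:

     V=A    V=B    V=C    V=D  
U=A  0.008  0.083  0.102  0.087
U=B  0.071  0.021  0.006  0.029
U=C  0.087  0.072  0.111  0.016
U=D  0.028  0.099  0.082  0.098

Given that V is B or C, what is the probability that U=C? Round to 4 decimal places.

P(V=B) = 0.083 + 0.021 + 0.072 + 0.099 = 0.275.
P(V=C) = 0.102 + 0.006 + 0.111 + 0.082 = 0.301.
P(V ∈ {B, C}) = 0.275 + 0.301 = 0.576; P(U=C, V ∈ {B, C}) = 0.072 + 0.111 = 0.183.
P(U=C | V ∈ {B, C}) = 0.183/0.576 = 0.3177.

0.3177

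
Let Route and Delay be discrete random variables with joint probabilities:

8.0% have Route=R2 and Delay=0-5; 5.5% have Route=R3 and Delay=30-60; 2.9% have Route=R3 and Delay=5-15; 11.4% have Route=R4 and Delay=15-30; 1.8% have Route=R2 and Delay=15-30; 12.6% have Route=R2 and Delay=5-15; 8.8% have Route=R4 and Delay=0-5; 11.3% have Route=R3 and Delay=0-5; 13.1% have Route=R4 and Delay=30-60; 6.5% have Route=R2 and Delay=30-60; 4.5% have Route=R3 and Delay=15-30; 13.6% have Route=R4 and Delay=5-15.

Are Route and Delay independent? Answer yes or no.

no

P(Route=R3) = 0.242 and P(Delay=0-5) = 0.281, so their product is 0.06800, but P(Route=R3, Delay=0-5) = 0.113. Since these differ, Route and Delay are not independent.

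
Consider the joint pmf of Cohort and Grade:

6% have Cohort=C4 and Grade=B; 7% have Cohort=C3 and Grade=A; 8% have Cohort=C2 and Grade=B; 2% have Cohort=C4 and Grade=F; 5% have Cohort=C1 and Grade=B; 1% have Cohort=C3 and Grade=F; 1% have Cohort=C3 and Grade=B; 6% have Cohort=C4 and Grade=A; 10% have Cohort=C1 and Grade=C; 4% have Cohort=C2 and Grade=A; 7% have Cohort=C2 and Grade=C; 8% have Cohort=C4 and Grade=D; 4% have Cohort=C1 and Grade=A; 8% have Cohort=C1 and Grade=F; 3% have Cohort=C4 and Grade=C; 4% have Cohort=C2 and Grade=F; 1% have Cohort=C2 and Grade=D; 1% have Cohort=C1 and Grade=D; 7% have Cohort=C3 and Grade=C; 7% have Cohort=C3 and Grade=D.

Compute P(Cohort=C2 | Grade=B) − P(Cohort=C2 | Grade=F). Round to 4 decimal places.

0.1333

P(Grade=B) = 0.05 + 0.08 + 0.01 + 0.06 = 0.20; P(Cohort=C2 | Grade=B) = 0.08/0.20 = 0.40000.
P(Grade=F) = 0.08 + 0.04 + 0.01 + 0.02 = 0.15; P(Cohort=C2 | Grade=F) = 0.04/0.15 = 0.26667.
Difference = 0.1333.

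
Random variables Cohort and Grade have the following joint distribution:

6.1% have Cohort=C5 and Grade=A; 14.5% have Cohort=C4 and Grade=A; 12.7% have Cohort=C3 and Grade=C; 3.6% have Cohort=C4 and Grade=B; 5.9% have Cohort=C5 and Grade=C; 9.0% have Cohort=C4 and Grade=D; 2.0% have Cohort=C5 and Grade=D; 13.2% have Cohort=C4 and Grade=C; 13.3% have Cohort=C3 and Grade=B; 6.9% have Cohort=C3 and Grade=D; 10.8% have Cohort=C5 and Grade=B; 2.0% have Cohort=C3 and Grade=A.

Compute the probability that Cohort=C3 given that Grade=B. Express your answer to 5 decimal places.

0.48014

P(Grade=B) = 0.133 + 0.036 + 0.108 = 0.277.
P(Cohort=C3 | Grade=B) = 0.133/0.277 = 0.48014.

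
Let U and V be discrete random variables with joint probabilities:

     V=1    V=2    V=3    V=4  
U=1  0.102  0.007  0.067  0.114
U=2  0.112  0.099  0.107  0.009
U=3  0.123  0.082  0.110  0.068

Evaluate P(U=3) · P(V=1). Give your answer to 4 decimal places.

0.1291

P(U=3) = 0.123 + 0.082 + 0.110 + 0.068 = 0.383.
P(V=1) = 0.102 + 0.112 + 0.123 = 0.337.
Product: 0.383 × 0.337 = 0.1291.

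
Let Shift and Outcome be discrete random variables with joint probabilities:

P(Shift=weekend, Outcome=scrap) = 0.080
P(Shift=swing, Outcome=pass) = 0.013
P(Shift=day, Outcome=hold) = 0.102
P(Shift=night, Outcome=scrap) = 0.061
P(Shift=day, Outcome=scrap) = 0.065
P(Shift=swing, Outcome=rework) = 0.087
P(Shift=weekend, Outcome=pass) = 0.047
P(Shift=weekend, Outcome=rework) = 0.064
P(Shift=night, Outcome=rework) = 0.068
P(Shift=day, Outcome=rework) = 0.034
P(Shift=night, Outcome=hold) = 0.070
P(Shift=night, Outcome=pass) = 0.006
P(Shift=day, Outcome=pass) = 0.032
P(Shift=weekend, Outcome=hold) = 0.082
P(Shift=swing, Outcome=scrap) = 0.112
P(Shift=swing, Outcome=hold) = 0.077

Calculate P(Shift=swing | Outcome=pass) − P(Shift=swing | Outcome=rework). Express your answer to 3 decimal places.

-0.211

P(Outcome=pass) = 0.032 + 0.013 + 0.006 + 0.047 = 0.098; P(Shift=swing | Outcome=pass) = 0.013/0.098 = 0.1327.
P(Outcome=rework) = 0.034 + 0.087 + 0.068 + 0.064 = 0.253; P(Shift=swing | Outcome=rework) = 0.087/0.253 = 0.3439.
Difference = -0.211.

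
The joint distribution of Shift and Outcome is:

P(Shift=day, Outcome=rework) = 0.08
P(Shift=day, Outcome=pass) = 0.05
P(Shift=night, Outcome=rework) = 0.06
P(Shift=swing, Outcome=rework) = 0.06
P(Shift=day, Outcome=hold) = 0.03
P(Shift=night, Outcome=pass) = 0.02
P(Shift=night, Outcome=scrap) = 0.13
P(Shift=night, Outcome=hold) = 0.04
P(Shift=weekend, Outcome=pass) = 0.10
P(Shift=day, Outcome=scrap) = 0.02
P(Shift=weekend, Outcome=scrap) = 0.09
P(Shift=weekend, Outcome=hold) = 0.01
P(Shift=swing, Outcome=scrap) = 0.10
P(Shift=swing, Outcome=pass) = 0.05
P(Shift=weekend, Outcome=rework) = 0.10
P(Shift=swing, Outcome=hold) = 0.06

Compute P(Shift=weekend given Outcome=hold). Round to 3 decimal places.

P(Outcome=hold) = 0.03 + 0.06 + 0.04 + 0.01 = 0.14.
P(Shift=weekend | Outcome=hold) = 0.01/0.14 = 0.071.

0.071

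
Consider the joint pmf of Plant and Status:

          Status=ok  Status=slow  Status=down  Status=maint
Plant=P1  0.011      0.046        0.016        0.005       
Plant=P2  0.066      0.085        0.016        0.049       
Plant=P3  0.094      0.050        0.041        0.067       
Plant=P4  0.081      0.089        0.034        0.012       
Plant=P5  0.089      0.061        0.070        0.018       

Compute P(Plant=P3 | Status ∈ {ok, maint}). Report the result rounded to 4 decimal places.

P(Status=ok) = 0.011 + 0.066 + 0.094 + 0.081 + 0.089 = 0.341.
P(Status=maint) = 0.005 + 0.049 + 0.067 + 0.012 + 0.018 = 0.151.
P(Status ∈ {ok, maint}) = 0.341 + 0.151 = 0.492; P(Plant=P3, Status ∈ {ok, maint}) = 0.094 + 0.067 = 0.161.
P(Plant=P3 | Status ∈ {ok, maint}) = 0.161/0.492 = 0.3272.

0.3272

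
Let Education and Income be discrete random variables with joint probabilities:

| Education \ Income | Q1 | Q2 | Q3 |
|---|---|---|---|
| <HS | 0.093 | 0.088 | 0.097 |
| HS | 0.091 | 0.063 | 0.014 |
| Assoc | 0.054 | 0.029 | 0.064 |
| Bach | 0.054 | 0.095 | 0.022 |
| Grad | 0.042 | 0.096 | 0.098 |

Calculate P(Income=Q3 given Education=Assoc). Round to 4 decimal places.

P(Education=Assoc) = 0.054 + 0.029 + 0.064 = 0.147.
P(Income=Q3 | Education=Assoc) = 0.064/0.147 = 0.4354.

0.4354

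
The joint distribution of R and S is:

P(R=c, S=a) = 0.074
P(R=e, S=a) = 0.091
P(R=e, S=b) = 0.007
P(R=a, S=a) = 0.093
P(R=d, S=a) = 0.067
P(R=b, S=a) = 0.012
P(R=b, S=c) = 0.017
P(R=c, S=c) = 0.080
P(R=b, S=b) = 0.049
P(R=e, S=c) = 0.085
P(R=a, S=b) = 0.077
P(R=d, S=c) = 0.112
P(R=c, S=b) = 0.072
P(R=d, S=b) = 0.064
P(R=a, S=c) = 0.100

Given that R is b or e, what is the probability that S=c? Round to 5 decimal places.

P(R=b) = 0.012 + 0.049 + 0.017 = 0.078.
P(R=e) = 0.091 + 0.007 + 0.085 = 0.183.
P(R ∈ {b, e}) = 0.078 + 0.183 = 0.261; P(S=c, R ∈ {b, e}) = 0.017 + 0.085 = 0.102.
P(S=c | R ∈ {b, e}) = 0.102/0.261 = 0.39080.

0.39080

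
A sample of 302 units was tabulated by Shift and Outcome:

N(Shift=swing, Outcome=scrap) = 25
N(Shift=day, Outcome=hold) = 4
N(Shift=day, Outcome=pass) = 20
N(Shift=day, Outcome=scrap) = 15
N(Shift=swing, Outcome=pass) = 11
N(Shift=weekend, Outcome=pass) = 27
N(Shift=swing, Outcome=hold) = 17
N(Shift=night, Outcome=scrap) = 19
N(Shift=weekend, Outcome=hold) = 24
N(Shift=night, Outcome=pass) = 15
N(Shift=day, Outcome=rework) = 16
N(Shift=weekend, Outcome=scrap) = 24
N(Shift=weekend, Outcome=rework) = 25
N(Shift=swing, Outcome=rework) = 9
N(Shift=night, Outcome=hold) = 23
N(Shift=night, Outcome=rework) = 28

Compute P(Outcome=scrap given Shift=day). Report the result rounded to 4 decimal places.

Total with Shift=day: 20 + 16 + 15 + 4 = 55.
P(Outcome=scrap | Shift=day) = 15/55 = 0.2727.

0.2727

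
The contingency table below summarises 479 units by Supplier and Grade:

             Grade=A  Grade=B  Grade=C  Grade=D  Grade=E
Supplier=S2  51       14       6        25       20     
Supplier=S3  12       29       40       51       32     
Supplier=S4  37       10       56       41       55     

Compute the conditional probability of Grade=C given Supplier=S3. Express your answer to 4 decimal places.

0.2439

Total with Supplier=S3: 12 + 29 + 40 + 51 + 32 = 164.
P(Grade=C | Supplier=S3) = 40/164 = 0.2439.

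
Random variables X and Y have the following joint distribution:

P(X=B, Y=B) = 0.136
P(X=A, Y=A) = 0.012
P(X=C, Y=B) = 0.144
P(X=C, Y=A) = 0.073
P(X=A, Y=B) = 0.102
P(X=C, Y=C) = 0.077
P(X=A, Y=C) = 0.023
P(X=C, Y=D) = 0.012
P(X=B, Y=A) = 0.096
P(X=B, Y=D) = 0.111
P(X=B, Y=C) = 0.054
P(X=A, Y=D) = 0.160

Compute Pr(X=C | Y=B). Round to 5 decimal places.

P(Y=B) = 0.102 + 0.136 + 0.144 = 0.382.
P(X=C | Y=B) = 0.144/0.382 = 0.37696.

0.37696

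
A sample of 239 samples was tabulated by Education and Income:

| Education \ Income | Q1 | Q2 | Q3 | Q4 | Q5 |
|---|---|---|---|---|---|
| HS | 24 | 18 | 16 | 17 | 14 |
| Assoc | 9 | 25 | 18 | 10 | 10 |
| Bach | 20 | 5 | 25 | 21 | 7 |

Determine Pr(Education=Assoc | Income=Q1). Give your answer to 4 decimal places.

Total with Income=Q1: 24 + 9 + 20 = 53.
P(Education=Assoc | Income=Q1) = 9/53 = 0.1698.

0.1698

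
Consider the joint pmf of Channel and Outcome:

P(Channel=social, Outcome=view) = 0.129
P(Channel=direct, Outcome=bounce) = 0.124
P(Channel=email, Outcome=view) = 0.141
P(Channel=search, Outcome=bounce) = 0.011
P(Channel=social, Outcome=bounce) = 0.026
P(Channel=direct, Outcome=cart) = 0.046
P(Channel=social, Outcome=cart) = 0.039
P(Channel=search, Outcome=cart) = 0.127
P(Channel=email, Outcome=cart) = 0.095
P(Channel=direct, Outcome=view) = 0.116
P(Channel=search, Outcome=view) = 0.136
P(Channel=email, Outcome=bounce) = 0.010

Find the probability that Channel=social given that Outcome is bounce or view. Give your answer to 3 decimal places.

0.224

P(Outcome=bounce) = 0.010 + 0.011 + 0.026 + 0.124 = 0.171.
P(Outcome=view) = 0.141 + 0.136 + 0.129 + 0.116 = 0.522.
P(Outcome ∈ {bounce, view}) = 0.171 + 0.522 = 0.693; P(Channel=social, Outcome ∈ {bounce, view}) = 0.026 + 0.129 = 0.155.
P(Channel=social | Outcome ∈ {bounce, view}) = 0.155/0.693 = 0.224.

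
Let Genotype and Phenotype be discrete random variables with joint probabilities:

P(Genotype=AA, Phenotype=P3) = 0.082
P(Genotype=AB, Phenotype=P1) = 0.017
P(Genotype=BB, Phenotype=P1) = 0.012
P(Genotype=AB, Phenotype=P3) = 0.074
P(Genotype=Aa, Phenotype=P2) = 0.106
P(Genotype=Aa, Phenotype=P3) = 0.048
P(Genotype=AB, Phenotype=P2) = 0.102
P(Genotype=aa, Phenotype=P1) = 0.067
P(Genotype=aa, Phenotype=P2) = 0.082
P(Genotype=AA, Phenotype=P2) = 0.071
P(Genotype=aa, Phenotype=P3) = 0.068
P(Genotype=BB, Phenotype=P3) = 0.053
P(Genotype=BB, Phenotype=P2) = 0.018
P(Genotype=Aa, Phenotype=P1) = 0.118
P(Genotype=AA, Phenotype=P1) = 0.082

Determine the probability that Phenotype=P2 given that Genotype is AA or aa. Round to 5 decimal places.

0.33850

P(Genotype=AA) = 0.082 + 0.071 + 0.082 = 0.235.
P(Genotype=aa) = 0.067 + 0.082 + 0.068 = 0.217.
P(Genotype ∈ {AA, aa}) = 0.235 + 0.217 = 0.452; P(Phenotype=P2, Genotype ∈ {AA, aa}) = 0.071 + 0.082 = 0.153.
P(Phenotype=P2 | Genotype ∈ {AA, aa}) = 0.153/0.452 = 0.33850.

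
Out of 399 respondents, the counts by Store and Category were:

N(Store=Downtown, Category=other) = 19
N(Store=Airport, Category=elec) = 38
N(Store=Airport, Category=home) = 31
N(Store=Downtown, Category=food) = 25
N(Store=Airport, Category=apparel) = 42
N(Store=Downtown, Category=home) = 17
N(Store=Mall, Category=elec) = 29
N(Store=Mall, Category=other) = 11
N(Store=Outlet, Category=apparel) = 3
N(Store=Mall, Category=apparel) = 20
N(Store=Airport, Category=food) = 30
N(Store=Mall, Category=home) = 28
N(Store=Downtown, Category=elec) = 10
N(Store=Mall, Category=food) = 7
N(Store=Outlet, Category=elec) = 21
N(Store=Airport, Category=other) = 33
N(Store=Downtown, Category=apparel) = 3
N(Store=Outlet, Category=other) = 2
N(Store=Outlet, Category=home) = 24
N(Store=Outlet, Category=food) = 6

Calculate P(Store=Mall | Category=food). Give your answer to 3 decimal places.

0.103

Total with Category=food: 25 + 7 + 30 + 6 = 68.
P(Store=Mall | Category=food) = 7/68 = 0.103.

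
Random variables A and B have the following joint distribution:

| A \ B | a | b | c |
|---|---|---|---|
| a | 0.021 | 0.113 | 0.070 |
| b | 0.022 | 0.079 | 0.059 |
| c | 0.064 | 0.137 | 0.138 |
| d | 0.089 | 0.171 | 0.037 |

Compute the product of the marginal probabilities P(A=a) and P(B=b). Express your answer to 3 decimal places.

0.102

P(A=a) = 0.021 + 0.113 + 0.070 = 0.204.
P(B=b) = 0.113 + 0.079 + 0.137 + 0.171 = 0.500.
Product: 0.204 × 0.500 = 0.102.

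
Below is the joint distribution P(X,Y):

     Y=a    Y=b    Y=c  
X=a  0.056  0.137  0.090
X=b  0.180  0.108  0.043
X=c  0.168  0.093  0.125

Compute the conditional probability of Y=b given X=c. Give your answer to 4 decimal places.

P(X=c) = 0.168 + 0.093 + 0.125 = 0.386.
P(Y=b | X=c) = 0.093/0.386 = 0.2409.

0.2409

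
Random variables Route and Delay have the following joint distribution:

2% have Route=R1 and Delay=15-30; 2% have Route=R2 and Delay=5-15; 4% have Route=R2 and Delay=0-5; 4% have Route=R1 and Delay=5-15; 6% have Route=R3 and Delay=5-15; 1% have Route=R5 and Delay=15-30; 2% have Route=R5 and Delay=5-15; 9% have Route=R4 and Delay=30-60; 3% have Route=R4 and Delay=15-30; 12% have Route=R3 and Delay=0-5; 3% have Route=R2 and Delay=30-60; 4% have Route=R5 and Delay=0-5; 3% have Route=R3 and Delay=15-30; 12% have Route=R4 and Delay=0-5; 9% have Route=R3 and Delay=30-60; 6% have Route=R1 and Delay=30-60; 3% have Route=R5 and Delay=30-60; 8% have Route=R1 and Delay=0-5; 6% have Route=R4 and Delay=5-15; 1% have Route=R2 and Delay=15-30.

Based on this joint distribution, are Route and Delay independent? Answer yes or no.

Every cell satisfies P(Route,Delay) = P(Route)·P(Delay). For instance P(Route=R1) = 0.20, P(Delay=5-15) = 0.20, and 0.20×0.20 = 0.04 matches the joint entry. So Route and Delay are independent.

yes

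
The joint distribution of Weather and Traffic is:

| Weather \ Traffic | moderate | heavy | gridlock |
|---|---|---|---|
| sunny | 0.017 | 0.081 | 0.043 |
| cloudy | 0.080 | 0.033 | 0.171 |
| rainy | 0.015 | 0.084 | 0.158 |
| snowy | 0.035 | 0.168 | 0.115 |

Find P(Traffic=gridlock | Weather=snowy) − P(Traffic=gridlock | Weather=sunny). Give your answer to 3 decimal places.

0.057

P(Weather=snowy) = 0.035 + 0.168 + 0.115 = 0.318; P(Traffic=gridlock | Weather=snowy) = 0.115/0.318 = 0.3616.
P(Weather=sunny) = 0.017 + 0.081 + 0.043 = 0.141; P(Traffic=gridlock | Weather=sunny) = 0.043/0.141 = 0.3050.
Difference = 0.057.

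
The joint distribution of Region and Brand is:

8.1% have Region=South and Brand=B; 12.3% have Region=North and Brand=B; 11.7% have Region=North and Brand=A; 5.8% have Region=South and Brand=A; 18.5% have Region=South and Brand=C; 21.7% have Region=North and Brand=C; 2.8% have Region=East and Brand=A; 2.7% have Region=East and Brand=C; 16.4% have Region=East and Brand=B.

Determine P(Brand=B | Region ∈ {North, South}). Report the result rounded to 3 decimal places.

P(Region=North) = 0.117 + 0.123 + 0.217 = 0.457.
P(Region=South) = 0.058 + 0.081 + 0.185 = 0.324.
P(Region ∈ {North, South}) = 0.457 + 0.324 = 0.781; P(Brand=B, Region ∈ {North, South}) = 0.123 + 0.081 = 0.204.
P(Brand=B | Region ∈ {North, South}) = 0.204/0.781 = 0.261.

0.261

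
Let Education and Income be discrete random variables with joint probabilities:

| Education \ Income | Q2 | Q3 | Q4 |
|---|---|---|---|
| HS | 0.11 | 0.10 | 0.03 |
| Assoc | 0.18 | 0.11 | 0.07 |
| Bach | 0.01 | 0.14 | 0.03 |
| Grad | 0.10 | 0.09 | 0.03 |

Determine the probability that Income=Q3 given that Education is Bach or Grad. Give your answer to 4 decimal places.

P(Education=Bach) = 0.01 + 0.14 + 0.03 = 0.18.
P(Education=Grad) = 0.10 + 0.09 + 0.03 = 0.22.
P(Education ∈ {Bach, Grad}) = 0.18 + 0.22 = 0.40; P(Income=Q3, Education ∈ {Bach, Grad}) = 0.14 + 0.09 = 0.23.
P(Income=Q3 | Education ∈ {Bach, Grad}) = 0.23/0.40 = 0.5750.

0.5750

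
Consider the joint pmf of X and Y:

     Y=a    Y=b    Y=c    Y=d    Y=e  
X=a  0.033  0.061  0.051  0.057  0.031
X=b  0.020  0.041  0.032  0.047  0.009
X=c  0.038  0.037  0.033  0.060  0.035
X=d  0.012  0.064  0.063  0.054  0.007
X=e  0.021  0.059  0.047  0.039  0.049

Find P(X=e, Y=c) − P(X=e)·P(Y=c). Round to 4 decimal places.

P(X=e) = 0.021 + 0.059 + 0.047 + 0.039 + 0.049 = 0.215.
P(Y=c) = 0.051 + 0.032 + 0.033 + 0.063 + 0.047 = 0.226.
P(X=e, Y=c) − P(X=e)P(Y=c) = 0.047 − 0.215×0.226 = -0.0016.

-0.0016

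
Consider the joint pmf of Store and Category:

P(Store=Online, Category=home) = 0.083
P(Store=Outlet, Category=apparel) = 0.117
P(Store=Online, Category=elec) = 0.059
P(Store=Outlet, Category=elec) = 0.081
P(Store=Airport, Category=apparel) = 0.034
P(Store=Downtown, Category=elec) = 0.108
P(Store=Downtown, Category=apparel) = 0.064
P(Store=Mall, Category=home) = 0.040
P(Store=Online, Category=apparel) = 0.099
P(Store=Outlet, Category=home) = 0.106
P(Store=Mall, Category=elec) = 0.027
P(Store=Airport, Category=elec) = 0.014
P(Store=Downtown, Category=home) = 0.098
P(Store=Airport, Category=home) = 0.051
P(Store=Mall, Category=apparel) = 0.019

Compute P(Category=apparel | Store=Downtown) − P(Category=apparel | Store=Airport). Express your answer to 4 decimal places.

-0.1064

P(Store=Downtown) = 0.064 + 0.108 + 0.098 = 0.270; P(Category=apparel | Store=Downtown) = 0.064/0.270 = 0.23704.
P(Store=Airport) = 0.034 + 0.014 + 0.051 = 0.099; P(Category=apparel | Store=Airport) = 0.034/0.099 = 0.34343.
Difference = -0.1064.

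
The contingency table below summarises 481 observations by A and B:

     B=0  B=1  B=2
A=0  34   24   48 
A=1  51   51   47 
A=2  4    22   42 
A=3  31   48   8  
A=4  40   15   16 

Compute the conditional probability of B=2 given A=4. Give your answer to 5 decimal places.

0.22535

Total with A=4: 40 + 15 + 16 = 71.
P(B=2 | A=4) = 16/71 = 0.22535.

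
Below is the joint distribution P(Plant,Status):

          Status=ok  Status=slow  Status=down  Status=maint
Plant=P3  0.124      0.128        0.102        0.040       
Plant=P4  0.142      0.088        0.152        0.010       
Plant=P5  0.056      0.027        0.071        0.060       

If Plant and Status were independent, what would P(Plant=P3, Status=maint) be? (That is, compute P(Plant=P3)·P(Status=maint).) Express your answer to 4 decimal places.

P(Plant=P3) = 0.124 + 0.128 + 0.102 + 0.040 = 0.394.
P(Status=maint) = 0.040 + 0.010 + 0.060 = 0.110.
Product: 0.394 × 0.110 = 0.0433.

0.0433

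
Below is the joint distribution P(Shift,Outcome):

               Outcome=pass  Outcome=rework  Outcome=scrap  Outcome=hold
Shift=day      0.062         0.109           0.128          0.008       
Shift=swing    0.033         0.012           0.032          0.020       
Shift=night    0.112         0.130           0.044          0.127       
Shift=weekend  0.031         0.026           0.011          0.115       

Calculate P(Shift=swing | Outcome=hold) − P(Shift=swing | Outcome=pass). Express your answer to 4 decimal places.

-0.0646

P(Outcome=hold) = 0.008 + 0.020 + 0.127 + 0.115 = 0.270; P(Shift=swing | Outcome=hold) = 0.020/0.270 = 0.07407.
P(Outcome=pass) = 0.062 + 0.033 + 0.112 + 0.031 = 0.238; P(Shift=swing | Outcome=pass) = 0.033/0.238 = 0.13866.
Difference = -0.0646.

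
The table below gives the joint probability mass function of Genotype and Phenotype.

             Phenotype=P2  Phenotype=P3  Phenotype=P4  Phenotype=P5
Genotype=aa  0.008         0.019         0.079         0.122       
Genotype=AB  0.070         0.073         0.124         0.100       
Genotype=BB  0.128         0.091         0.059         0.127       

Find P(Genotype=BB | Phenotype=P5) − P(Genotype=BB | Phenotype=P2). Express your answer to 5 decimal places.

-0.25746

P(Phenotype=P5) = 0.122 + 0.100 + 0.127 = 0.349; P(Genotype=BB | Phenotype=P5) = 0.127/0.349 = 0.363897.
P(Phenotype=P2) = 0.008 + 0.070 + 0.128 = 0.206; P(Genotype=BB | Phenotype=P2) = 0.128/0.206 = 0.621359.
Difference = -0.25746.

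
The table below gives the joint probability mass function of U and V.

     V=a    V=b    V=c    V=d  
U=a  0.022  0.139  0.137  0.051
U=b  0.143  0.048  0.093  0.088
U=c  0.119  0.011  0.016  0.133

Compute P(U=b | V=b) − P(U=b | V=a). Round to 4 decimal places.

P(V=b) = 0.139 + 0.048 + 0.011 = 0.198; P(U=b | V=b) = 0.048/0.198 = 0.24242.
P(V=a) = 0.022 + 0.143 + 0.119 = 0.284; P(U=b | V=a) = 0.143/0.284 = 0.50352.
Difference = -0.2611.

-0.2611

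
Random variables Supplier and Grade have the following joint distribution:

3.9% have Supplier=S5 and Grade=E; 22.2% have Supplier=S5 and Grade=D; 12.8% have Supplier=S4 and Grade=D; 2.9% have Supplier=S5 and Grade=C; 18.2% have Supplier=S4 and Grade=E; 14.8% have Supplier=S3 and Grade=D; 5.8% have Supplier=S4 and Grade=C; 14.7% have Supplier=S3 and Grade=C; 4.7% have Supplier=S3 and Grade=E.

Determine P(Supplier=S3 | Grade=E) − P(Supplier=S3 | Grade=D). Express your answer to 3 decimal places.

-0.122

P(Grade=E) = 0.047 + 0.182 + 0.039 = 0.268; P(Supplier=S3 | Grade=E) = 0.047/0.268 = 0.1754.
P(Grade=D) = 0.148 + 0.128 + 0.222 = 0.498; P(Supplier=S3 | Grade=D) = 0.148/0.498 = 0.2972.
Difference = -0.122.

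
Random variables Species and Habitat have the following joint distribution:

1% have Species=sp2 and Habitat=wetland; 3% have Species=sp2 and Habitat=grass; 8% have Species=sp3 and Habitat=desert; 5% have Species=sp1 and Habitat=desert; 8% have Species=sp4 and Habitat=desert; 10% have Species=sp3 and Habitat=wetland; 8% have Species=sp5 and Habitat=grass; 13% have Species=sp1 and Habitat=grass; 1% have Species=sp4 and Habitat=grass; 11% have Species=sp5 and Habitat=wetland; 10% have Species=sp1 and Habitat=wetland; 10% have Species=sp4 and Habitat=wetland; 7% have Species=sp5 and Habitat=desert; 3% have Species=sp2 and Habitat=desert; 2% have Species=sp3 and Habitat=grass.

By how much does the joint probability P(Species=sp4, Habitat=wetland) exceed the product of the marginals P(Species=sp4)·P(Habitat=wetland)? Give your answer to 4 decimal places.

0.0202

P(Species=sp4) = 0.01 + 0.10 + 0.08 = 0.19.
P(Habitat=wetland) = 0.10 + 0.01 + 0.10 + 0.10 + 0.11 = 0.42.
P(Species=sp4, Habitat=wetland) − P(Species=sp4)P(Habitat=wetland) = 0.10 − 0.19×0.42 = 0.0202.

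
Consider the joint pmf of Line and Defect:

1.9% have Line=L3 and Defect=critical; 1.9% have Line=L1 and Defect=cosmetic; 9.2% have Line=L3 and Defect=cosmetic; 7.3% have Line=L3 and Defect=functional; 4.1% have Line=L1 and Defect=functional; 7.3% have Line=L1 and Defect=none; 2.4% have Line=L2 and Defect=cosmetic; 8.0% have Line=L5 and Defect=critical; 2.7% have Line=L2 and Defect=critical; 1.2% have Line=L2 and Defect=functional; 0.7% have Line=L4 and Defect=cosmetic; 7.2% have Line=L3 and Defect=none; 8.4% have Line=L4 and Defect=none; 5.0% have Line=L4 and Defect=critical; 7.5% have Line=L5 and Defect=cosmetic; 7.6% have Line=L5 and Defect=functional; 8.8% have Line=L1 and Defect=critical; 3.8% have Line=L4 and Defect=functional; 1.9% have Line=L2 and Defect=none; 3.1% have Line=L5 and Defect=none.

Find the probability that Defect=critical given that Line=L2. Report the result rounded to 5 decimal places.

0.32927

P(Line=L2) = 0.019 + 0.024 + 0.012 + 0.027 = 0.082.
P(Defect=critical | Line=L2) = 0.027/0.082 = 0.32927.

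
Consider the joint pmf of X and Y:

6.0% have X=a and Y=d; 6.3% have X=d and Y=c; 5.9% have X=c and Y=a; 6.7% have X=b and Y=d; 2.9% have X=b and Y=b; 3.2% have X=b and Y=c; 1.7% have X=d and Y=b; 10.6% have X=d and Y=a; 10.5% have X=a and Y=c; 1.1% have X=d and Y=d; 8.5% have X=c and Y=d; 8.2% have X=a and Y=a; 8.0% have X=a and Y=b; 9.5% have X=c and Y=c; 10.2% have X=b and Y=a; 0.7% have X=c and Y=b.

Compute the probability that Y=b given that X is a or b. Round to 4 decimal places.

P(X=a) = 0.082 + 0.080 + 0.105 + 0.060 = 0.327.
P(X=b) = 0.102 + 0.029 + 0.032 + 0.067 = 0.230.
P(X ∈ {a, b}) = 0.327 + 0.230 = 0.557; P(Y=b, X ∈ {a, b}) = 0.080 + 0.029 = 0.109.
P(Y=b | X ∈ {a, b}) = 0.109/0.557 = 0.1957.

0.1957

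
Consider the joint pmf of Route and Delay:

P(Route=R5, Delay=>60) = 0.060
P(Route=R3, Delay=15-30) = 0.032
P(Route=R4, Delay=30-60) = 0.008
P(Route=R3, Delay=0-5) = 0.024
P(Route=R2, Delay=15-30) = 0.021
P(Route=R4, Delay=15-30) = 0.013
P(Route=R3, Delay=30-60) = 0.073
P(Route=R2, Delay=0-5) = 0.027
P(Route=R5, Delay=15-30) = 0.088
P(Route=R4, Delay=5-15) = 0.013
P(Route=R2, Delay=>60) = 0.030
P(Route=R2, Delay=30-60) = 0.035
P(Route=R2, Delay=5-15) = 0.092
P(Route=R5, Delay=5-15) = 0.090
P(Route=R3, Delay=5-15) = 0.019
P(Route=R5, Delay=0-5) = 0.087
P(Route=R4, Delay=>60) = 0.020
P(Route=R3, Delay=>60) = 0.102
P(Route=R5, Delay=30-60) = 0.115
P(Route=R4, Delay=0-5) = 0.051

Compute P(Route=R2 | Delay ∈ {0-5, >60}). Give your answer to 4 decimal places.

0.1421

P(Delay=0-5) = 0.027 + 0.024 + 0.051 + 0.087 = 0.189.
P(Delay=>60) = 0.030 + 0.102 + 0.020 + 0.060 = 0.212.
P(Delay ∈ {0-5, >60}) = 0.189 + 0.212 = 0.401; P(Route=R2, Delay ∈ {0-5, >60}) = 0.027 + 0.030 = 0.057.
P(Route=R2 | Delay ∈ {0-5, >60}) = 0.057/0.401 = 0.1421.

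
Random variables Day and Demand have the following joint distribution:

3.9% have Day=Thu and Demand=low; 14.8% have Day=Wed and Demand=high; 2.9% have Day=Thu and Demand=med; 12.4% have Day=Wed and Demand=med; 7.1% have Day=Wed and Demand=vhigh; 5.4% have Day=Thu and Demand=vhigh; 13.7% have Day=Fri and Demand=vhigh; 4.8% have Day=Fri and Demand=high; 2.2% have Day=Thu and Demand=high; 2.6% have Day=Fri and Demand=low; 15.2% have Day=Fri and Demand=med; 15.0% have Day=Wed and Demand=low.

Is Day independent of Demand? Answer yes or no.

no

P(Day=Wed) = 0.493 and P(Demand=vhigh) = 0.262, so their product is 0.12917, but P(Day=Wed, Demand=vhigh) = 0.071. Since these differ, Day and Demand are not independent.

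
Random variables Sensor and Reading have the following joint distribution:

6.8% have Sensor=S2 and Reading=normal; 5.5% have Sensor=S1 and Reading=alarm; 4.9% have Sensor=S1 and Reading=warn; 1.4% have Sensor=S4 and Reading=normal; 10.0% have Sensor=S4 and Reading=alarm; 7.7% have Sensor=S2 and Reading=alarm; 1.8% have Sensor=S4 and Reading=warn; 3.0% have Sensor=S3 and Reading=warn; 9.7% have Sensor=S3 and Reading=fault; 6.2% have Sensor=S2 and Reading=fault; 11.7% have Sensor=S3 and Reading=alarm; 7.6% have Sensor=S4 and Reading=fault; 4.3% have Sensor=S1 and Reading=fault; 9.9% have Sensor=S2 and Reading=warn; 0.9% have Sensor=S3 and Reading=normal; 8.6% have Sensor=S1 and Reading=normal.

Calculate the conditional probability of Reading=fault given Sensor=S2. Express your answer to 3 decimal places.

0.203

P(Sensor=S2) = 0.068 + 0.099 + 0.077 + 0.062 = 0.306.
P(Reading=fault | Sensor=S2) = 0.062/0.306 = 0.203.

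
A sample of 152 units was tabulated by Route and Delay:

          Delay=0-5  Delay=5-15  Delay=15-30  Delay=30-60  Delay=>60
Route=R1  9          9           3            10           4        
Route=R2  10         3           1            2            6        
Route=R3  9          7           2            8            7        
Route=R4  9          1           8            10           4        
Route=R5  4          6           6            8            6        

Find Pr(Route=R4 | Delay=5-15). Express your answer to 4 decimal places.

Total with Delay=5-15: 9 + 3 + 7 + 1 + 6 = 26.
P(Route=R4 | Delay=5-15) = 1/26 = 0.0385.

0.0385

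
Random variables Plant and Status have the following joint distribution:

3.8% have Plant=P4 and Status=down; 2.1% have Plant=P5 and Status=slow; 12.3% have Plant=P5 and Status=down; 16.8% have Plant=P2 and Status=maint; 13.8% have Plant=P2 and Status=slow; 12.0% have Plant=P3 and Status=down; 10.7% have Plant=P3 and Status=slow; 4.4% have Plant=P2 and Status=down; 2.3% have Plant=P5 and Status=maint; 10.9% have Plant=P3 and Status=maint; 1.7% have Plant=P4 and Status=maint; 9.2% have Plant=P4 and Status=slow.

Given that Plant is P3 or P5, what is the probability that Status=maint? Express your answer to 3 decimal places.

0.262

P(Plant=P3) = 0.107 + 0.120 + 0.109 = 0.336.
P(Plant=P5) = 0.021 + 0.123 + 0.023 = 0.167.
P(Plant ∈ {P3, P5}) = 0.336 + 0.167 = 0.503; P(Status=maint, Plant ∈ {P3, P5}) = 0.109 + 0.023 = 0.132.
P(Status=maint | Plant ∈ {P3, P5}) = 0.132/0.503 = 0.262.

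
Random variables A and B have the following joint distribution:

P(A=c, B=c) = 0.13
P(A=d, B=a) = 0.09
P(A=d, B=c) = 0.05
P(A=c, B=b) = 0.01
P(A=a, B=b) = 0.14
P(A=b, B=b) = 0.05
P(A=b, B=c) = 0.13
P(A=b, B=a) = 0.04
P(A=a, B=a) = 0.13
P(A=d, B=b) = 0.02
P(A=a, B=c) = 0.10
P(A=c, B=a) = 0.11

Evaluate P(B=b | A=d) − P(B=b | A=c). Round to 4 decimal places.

P(A=d) = 0.09 + 0.02 + 0.05 = 0.16; P(B=b | A=d) = 0.02/0.16 = 0.12500.
P(A=c) = 0.11 + 0.01 + 0.13 = 0.25; P(B=b | A=c) = 0.01/0.25 = 0.04000.
Difference = 0.0850.

0.0850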